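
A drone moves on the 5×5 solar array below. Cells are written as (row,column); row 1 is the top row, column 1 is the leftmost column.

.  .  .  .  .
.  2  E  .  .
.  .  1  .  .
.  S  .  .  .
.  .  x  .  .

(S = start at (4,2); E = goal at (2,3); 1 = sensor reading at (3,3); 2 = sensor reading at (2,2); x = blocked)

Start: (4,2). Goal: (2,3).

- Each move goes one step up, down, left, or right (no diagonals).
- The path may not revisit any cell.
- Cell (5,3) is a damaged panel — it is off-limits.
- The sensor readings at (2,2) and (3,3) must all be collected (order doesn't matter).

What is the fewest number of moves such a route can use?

Any route passes through (2,2) and (3,3) in some order between (4,2) and (2,3). Summing Manhattan distances along each leg and taking the cheapest ordering ((4,2) → (3,3) → (2,2) → (2,3)) gives a lower bound of 2 + 2 + 1 = 5 moves.
A route of 5 moves achieves this: (4,2) → (4,3) → (3,3) → (3,2) → (2,2) → (2,3).
Since 5 matches the lower bound, it is optimal.

5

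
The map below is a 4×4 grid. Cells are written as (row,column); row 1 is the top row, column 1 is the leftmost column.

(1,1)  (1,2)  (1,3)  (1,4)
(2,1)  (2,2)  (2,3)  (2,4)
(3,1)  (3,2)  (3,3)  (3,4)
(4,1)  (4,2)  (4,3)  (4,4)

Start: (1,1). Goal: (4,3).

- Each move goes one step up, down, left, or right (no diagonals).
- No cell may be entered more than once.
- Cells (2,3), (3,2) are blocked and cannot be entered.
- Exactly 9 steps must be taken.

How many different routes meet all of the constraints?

2

Need simple routes of exactly 9 moves from (1,1) to (4,3) (Manhattan distance 5, so 2 moves are spent on a detour and 2 undoing it).
Enumerating: (1,1) (2,1) (2,2) (1,2) (1,3) (1,4) (2,4) (3,4) (4,4) (4,3) | (1,1) (2,1) (2,2) (1,2) (1,3) (1,4) (2,4) (3,4) (3,3) (4,3).
That gives 2 routes.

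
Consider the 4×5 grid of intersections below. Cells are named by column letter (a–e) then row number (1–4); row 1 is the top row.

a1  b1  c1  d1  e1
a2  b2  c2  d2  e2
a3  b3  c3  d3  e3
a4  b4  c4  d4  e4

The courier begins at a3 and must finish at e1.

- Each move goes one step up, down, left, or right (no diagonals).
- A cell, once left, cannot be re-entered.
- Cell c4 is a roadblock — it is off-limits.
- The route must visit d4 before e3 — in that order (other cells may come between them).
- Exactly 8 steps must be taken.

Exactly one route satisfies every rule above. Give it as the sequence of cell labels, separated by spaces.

The waypoints must appear in the order d4, e3, with no cell reused.
Route from a3: right 3 to d3, down 1 to d4, right 1 to e4, up 3 to e1 — 8 moves in all.
Check: order respected (d4 at step 4, e3 at step 6); 8 moves as required.

a3 b3 c3 d3 d4 e4 e3 e2 e1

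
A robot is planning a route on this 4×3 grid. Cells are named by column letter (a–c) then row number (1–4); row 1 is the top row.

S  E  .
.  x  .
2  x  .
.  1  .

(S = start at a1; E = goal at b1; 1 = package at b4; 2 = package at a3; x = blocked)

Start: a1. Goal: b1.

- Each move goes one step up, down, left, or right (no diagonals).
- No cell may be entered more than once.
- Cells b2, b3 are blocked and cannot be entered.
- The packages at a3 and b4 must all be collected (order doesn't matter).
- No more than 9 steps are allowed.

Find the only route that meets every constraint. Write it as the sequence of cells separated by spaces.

The 9-move cap with required stops at a3, b4 leaves no slack for detours.
Route from a1: down 3 to a4, right 2 to c4, up 3 to c1, left 1 to b1 — 9 moves in all.
Check: all required cells visited; 9 ≤ 9 moves.

a1 a2 a3 a4 b4 c4 c3 c2 c1 b1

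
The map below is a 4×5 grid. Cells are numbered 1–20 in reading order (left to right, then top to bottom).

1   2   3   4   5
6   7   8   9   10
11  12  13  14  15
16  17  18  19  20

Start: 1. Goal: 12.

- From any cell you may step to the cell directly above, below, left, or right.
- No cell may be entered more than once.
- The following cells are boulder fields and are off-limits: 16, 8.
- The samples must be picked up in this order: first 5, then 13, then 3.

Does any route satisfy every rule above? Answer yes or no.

Ignoring the required order, 20 revisit-free routes from 1 to 12 pass through all of 5, 13, and 3; the waypoint orders that occur are 3 → 5 → 13 (20) — never 5 → 13 → 3.

no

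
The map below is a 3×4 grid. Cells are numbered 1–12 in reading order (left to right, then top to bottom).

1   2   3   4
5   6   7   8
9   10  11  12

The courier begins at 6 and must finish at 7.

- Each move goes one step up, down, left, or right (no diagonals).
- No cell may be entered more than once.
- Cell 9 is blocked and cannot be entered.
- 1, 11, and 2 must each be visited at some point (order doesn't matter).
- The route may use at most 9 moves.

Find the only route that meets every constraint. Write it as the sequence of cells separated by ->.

6 -> 5 -> 1 -> 2 -> 3 -> 4 -> 8 -> 12 -> 11 -> 7

Any route must reach 1, 11, and 2 and still end at 7 within 9 moves, so the order of the required stops is forced.
Route from 6: left 1 to 5, up 1 to 1, right 3 to 4, down 2 to 12, left 1 to 11, up 1 to 7 — 9 moves in all.
Check: all required cells visited; 9 ≤ 9 moves.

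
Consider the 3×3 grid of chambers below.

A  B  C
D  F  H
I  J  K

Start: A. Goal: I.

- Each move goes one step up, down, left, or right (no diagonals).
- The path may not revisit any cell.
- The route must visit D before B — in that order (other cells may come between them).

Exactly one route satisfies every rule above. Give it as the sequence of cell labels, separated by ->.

The waypoints must appear in the order D, B, with no cell reused.
Route from A: down to D, right to F, up to B, right to C, 2× down (reaching K), 2× left (reaching I) — 8 moves in all.
Check: order respected (D at step 1, B at step 3).

A -> D -> F -> B -> C -> H -> K -> J -> I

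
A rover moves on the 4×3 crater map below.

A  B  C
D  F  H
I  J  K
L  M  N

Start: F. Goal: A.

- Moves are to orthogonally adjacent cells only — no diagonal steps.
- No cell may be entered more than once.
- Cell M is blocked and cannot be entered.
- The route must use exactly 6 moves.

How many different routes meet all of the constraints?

Need simple routes of exactly 6 moves from F to A (Manhattan distance 2, so 2 moves are spent on a detour and 2 undoing it).
Enumerating: F J K H C B A | F H K J I D A.
That gives 2 routes.

2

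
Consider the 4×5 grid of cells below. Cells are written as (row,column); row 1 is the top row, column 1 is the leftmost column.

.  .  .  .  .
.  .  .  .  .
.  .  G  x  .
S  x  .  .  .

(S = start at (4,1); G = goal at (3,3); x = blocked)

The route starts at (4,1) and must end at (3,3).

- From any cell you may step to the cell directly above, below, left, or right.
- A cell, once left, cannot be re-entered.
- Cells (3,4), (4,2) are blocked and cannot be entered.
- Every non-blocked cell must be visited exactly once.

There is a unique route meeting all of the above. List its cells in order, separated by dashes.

Need to visit all 18 open cells exactly once, starting at (4,1) and ending at (3,3).
Route from (4,1): up to (3,1), right to (3,2), up to (2,2), left to (2,1), up to (1,1), 2× right (reaching (1,3)), down to (2,3), right to (2,4), up to (1,4), right to (1,5), 3× down (reaching (4,5)), 2× left (reaching (4,3)), up to (3,3) — 17 moves in all.
Check: all 18 open cells covered.

(4,1) - (3,1) - (3,2) - (2,2) - (2,1) - (1,1) - (1,2) - (1,3) - (2,3) - (2,4) - (1,4) - (1,5) - (2,5) - (3,5) - (4,5) - (4,4) - (4,3) - (3,3)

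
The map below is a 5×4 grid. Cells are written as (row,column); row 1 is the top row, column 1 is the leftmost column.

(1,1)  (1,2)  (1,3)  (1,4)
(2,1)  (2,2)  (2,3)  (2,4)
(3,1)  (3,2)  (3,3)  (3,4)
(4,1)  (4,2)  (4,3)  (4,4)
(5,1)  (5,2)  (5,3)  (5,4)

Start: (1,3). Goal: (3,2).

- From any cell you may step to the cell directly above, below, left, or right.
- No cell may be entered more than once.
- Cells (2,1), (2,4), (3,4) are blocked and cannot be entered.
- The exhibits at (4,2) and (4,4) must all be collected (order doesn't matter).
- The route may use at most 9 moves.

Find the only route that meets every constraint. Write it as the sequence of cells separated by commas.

(1,3), (2,3), (3,3), (4,3), (4,4), (5,4), (5,3), (5,2), (4,2), (3,2)

The 9-move cap with required stops at (4,2), (4,4) leaves no slack for detours.
Route from (1,3): 3× down (reaching (4,3)), right to (4,4), down to (5,4), 2× left (reaching (5,2)), 2× up (reaching (3,2)) — 9 moves in all.
Check: all required cells visited; 9 ≤ 9 moves.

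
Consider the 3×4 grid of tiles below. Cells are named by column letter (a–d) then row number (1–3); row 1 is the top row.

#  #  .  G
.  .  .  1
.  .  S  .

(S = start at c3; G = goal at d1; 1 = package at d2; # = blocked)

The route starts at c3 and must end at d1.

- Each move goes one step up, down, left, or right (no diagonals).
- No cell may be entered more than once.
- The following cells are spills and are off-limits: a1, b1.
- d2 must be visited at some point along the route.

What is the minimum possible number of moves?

3

Any route passes through d2 somewhere between c3 and d1. Summing Manhattan distances along the two legs (c3 → d2 → d1) gives a lower bound of 2 + 1 = 3 moves.
A route of 3 moves achieves this: c3 → c2 → d2 → d1.
Since 3 matches the lower bound, it is optimal.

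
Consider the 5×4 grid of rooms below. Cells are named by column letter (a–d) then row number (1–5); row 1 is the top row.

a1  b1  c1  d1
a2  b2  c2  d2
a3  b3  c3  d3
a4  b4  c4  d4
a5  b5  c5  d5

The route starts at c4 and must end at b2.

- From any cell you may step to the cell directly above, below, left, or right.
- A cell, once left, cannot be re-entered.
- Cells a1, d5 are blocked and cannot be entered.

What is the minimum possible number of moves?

The Manhattan distance from c4 to b2 is |4−2| + |3−2| = 3, so at least 3 moves are needed.
A route of 3 moves achieves this: c4 → c3 → c2 → b2.
Since 3 matches the lower bound, it is optimal.

3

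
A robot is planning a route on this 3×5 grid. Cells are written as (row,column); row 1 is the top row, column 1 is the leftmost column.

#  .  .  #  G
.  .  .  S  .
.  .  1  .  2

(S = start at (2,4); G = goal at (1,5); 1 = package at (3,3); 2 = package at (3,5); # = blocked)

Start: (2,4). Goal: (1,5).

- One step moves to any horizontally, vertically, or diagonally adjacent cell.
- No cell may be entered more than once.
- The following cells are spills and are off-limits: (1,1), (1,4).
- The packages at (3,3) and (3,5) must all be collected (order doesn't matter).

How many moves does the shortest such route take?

Any route passes through (3,3) and (3,5) in some order between (2,4) and (1,5). Summing Chebyshev distances along each leg and taking the cheapest ordering ((2,4) → (3,3) → (3,5) → (1,5)) gives a lower bound of 1 + 2 + 2 = 5 moves.
A route of 5 moves achieves this: (2,4) → (3,3) → (3,4) → (3,5) → (2,5) → (1,5).
Since 5 matches the lower bound, it is optimal.

5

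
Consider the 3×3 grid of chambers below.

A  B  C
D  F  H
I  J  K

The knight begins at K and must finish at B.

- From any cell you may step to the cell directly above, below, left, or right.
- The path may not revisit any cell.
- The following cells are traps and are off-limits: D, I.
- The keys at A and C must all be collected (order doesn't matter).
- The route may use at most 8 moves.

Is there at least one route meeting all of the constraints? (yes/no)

A must be visited but has only one open neighbour (B), and it is neither the start nor the goal — the route would have to enter and leave through B, re-entering it.

no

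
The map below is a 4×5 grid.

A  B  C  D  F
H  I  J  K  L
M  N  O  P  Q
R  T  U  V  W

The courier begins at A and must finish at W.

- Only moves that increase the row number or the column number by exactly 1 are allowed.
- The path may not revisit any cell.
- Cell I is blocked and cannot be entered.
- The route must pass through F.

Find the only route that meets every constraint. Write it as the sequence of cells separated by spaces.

Moves only go right or down, so the column and row indices never decrease.
Route from A: right 4 to F, down 3 to W — 7 moves in all.
Check: all required cells visited.

A B C D F L Q W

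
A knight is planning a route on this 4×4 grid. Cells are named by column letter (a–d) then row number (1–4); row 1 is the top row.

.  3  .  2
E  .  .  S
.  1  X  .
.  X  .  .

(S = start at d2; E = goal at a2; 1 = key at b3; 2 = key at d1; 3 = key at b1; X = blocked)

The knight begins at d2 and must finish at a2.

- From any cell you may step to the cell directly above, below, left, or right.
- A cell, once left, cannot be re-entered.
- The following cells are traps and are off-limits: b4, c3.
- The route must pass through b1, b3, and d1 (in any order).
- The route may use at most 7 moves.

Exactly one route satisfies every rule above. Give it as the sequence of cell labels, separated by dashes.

The budget equals the shortest possible length, so every move has to be on a shortest route through the required cells.
Route from d2: up to d1, 2× left (reaching b1), 2× down (reaching b3), left to a3, up to a2 — 7 moves in all.
Check: all required cells visited; 7 ≤ 7 moves.

d2 - d1 - c1 - b1 - b2 - b3 - a3 - a2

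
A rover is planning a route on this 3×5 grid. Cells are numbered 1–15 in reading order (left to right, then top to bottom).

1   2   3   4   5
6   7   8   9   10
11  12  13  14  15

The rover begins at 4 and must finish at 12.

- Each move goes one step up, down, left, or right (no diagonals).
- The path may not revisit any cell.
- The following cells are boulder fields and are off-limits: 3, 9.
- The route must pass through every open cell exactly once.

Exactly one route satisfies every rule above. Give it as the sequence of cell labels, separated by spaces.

4 5 10 15 14 13 8 7 2 1 6 11 12

Need to visit all 13 open cells exactly once, starting at 4 and ending at 12.
Route from 4: right 1 to 5, down 2 to 15, left 2 to 13, up 1 to 8, left 1 to 7, up 1 to 2, left 1 to 1, down 2 to 11, right 1 to 12 — 12 moves in all.
Check: all 13 open cells covered.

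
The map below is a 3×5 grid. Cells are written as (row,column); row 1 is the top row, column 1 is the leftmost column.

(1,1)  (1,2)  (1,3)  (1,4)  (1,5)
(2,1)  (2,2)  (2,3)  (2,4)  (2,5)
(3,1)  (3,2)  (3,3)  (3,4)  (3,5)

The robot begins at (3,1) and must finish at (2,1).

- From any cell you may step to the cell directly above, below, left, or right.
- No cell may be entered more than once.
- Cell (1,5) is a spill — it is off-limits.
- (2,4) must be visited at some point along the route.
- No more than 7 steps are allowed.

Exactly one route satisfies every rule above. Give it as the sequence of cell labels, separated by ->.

Any route must reach (2,4) and still end at (2,1) within 7 moves, so the order of the required stops is forced.
Route from (3,1): right 3 to (3,4), up 1 to (2,4), left 3 to (2,1) — 7 moves in all.
Check: all required cells visited; 7 ≤ 7 moves.

(3,1) -> (3,2) -> (3,3) -> (3,4) -> (2,4) -> (2,3) -> (2,2) -> (2,1)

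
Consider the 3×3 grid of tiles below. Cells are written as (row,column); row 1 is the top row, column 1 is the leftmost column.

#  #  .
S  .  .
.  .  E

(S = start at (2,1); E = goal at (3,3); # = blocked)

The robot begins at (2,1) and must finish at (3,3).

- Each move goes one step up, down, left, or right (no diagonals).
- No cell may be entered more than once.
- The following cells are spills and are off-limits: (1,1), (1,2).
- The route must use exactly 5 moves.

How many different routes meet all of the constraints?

Need simple routes of exactly 5 moves from (2,1) to (3,3) (Manhattan distance 3, so 1 moves are spent on a detour and 1 undoing it).
Enumerating: (2,1) (3,1) (3,2) (2,2) (2,3) (3,3).
That gives 1 route.

1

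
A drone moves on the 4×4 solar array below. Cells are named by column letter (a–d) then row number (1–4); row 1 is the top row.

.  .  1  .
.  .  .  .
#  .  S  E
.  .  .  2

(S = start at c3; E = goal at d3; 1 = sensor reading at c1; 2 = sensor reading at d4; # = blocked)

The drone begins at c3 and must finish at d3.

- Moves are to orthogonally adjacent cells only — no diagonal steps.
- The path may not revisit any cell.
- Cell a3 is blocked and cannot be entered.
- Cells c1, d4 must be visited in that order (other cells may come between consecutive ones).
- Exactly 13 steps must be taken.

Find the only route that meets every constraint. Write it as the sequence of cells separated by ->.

c3 -> c2 -> d2 -> d1 -> c1 -> b1 -> a1 -> a2 -> b2 -> b3 -> b4 -> c4 -> d4 -> d3

The waypoints must appear in the order c1, d4, with no cell reused.
Route from c3: up to c2, right to d2, up to d1, 3× left (reaching a1), down to a2, right to b2, 2× down (reaching b4), 2× right (reaching d4), up to d3 — 13 moves in all.
Check: order respected (1 at step 4, 2 at step 12); 13 moves as required.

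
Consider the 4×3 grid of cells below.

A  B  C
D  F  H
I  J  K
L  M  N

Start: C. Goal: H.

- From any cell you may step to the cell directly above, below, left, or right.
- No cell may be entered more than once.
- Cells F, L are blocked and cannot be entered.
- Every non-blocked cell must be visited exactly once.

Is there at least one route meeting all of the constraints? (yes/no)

yes

One route that works: C → B → A → D → I → J → M → N → K → H.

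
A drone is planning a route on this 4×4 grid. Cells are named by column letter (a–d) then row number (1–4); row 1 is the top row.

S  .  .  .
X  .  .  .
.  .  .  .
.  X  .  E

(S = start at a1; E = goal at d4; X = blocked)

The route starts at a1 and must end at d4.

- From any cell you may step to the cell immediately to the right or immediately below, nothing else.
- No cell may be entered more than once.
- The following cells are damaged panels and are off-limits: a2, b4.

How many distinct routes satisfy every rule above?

A right/down-only route from a1 to d4 makes exactly 3 down-moves and 3 right-moves in some order.
With no other constraints that would be C(6,3) = 20 routes.
Subtract routes through each blocked cell (inclusion–exclusion for overlaps): − through a2: 10 − through b4: 4 + through a2&b4: 3 → 9.
That gives 9 routes.

9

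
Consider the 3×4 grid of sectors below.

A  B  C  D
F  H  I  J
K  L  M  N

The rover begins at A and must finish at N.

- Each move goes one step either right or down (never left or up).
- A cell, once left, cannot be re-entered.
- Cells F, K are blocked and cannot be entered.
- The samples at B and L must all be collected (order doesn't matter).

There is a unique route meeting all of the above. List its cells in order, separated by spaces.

A B H L M N

Moves only go right or down, so the column and row indices never decrease.
Route from A: right to B, 2× down (reaching L), 2× right (reaching N) — 5 moves in all.
Check: all required cells visited.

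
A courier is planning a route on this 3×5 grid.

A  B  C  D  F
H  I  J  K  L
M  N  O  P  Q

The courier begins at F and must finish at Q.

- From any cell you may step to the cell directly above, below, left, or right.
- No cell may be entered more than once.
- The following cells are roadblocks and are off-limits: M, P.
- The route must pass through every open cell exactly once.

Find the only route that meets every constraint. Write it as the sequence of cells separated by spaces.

F D C B A H I N O J K L Q

Need to visit all 13 open cells exactly once, starting at F and ending at Q.
Cell N has only two open neighbours (I and O), so the path must pass straight through it: one of those is the cell it's entered from and the other is where it exits.
Route from F: 4× left (reaching A), down to H, right to I, down to N, right to O, up to J, 2× right (reaching L), down to Q — 12 moves in all.
Check: all 13 open cells covered.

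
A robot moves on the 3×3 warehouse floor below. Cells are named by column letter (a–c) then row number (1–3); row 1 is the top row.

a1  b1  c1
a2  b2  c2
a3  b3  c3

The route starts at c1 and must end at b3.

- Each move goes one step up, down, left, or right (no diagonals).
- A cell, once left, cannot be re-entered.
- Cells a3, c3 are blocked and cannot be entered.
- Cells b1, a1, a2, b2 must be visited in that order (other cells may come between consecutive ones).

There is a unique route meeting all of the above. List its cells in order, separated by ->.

c1 -> b1 -> a1 -> a2 -> b2 -> b3

The waypoints must appear in the order b1, a1, a2, b2, with no cell reused.
Route from c1: left 2 to a1, down 1 to a2, right 1 to b2, down 1 to b3 — 5 moves in all.
Check: order respected (b1 at step 1, a1 at step 2, a2 at step 3, b2 at step 4).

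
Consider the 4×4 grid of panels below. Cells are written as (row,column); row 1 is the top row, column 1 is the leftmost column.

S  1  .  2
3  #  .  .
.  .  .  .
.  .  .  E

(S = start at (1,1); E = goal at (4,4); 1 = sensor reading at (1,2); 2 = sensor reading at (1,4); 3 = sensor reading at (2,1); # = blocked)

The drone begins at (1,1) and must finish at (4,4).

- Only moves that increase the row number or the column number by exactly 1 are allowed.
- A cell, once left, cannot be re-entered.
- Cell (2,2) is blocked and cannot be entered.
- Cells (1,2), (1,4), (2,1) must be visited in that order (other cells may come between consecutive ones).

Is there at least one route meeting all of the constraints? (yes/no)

(2,1) lies to the left of (1,4), so going from (1,4) to (2,1) would need a leftward move — but moves only go right/down, so (1,4) cannot be visited before (2,1).

no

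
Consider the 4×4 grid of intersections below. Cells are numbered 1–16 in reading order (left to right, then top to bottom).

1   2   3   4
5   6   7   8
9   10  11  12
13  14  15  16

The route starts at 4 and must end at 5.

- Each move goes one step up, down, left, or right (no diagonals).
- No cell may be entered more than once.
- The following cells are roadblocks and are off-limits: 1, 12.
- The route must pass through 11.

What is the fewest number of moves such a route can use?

Any route passes through 11 somewhere between 4 and 5. Summing Manhattan distances along the two legs (4 → 11 → 5) gives a lower bound of 3 + 3 = 6 moves.
A route of 6 moves achieves this: 4 → 8 → 7 → 11 → 10 → 6 → 5.
Since 6 matches the lower bound, it is optimal.

6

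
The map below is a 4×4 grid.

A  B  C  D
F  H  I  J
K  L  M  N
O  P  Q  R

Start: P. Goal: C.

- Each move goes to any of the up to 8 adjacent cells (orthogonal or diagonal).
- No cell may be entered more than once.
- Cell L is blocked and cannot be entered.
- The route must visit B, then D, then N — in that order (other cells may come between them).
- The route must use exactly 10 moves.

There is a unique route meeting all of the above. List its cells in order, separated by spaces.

The waypoints must appear in the order B, D, N, with no cell reused.
Route from P: up-left to K, up to F, up-right to B, down-right to I, up-right to D, 2× down (reaching N), left to M, up-left to H, up-right to C — 10 moves in all.
Check: order respected (B at step 3, D at step 5, N at step 7); 10 moves as required.

P K F B I D J N M H C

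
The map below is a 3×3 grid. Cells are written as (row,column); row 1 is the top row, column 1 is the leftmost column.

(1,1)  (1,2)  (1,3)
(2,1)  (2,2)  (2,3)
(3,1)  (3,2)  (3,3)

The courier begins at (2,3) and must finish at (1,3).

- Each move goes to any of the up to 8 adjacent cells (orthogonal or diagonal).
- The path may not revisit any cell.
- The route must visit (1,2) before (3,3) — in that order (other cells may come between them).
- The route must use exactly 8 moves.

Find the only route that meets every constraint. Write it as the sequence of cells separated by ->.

The waypoints must appear in the order (1,2), (3,3), with no cell reused.
Route from (2,3): up-left 1 to (1,2), left 1 to (1,1), down 2 to (3,1), right 2 to (3,3), up-left 1 to (2,2), up-right 1 to (1,3) — 8 moves in all.
Check: order respected ((1,2) at step 1, (3,3) at step 6); 8 moves as required.

(2,3) -> (1,2) -> (1,1) -> (2,1) -> (3,1) -> (3,2) -> (3,3) -> (2,2) -> (1,3)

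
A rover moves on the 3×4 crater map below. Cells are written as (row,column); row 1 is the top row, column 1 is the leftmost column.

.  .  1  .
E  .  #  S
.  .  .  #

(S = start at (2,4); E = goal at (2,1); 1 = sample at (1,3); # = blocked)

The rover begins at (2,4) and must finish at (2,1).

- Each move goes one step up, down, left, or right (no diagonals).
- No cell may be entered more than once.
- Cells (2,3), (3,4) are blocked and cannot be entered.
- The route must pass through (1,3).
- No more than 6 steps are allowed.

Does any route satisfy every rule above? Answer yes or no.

One route that works: (2,4) → (1,4) → (1,3) → (1,2) → (2,2) → (2,1).

yes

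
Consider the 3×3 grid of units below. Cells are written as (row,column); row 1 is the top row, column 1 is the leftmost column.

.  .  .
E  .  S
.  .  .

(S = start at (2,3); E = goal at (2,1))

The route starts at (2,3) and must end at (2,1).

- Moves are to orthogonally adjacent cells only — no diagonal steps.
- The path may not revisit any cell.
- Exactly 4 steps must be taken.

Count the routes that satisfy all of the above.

Need simple routes of exactly 4 moves from (2,3) to (2,1) (Manhattan distance 2, so 1 moves are spent on a detour and 1 undoing it).
Enumerating: (2,3) (1,3) (1,2) (2,2) (2,1) | (2,3) (1,3) (1,2) (1,1) (2,1) | (2,3) (3,3) (3,2) (2,2) (2,1) | (2,3) (3,3) (3,2) (3,1) (2,1) | (2,3) (2,2) (1,2) (1,1) (2,1) | (2,3) (2,2) (3,2) (3,1) (2,1).
That gives 6 routes.

6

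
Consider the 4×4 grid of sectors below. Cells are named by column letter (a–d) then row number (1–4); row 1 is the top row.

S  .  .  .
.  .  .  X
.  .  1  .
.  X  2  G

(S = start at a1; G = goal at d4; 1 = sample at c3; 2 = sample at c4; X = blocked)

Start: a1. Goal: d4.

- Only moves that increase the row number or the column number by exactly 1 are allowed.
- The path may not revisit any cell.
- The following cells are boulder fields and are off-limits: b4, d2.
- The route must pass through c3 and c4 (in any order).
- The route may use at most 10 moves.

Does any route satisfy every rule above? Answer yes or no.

yes

One route that works: a1 → a2 → a3 → b3 → c3 → c4 → d4.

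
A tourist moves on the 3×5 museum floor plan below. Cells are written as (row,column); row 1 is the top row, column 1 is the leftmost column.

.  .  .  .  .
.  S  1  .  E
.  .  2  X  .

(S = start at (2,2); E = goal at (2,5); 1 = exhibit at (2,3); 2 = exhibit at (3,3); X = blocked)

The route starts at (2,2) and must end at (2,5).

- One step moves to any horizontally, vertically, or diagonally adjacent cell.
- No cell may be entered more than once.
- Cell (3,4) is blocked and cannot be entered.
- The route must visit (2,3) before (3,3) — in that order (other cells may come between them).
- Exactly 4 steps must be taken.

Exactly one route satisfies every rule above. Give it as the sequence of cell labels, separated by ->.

The waypoints must appear in the order (2,3), (3,3), with no cell reused.
Route from (2,2): right to (2,3), down to (3,3), up-right to (2,4), right to (2,5) — 4 moves in all.
Check: order respected (1 at step 1, 2 at step 2); 4 moves as required.

(2,2) -> (2,3) -> (3,3) -> (2,4) -> (2,5)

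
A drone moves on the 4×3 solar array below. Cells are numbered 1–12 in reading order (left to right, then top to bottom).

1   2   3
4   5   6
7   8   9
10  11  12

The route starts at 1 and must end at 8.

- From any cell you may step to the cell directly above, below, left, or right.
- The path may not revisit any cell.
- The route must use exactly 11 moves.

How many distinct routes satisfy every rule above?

Need simple routes of exactly 11 moves from 1 to 8 (Manhattan distance 3, so 4 moves are spent on a detour and 4 undoing it).
Enumerating: 1 4 7 10 11 12 9 6 3 2 5 8 | 1 4 5 2 3 6 9 12 11 10 7 8 | 1 2 3 6 9 12 11 10 7 4 5 8 | 1 2 3 6 5 4 7 10 11 12 9 8.
That gives 4 routes.

4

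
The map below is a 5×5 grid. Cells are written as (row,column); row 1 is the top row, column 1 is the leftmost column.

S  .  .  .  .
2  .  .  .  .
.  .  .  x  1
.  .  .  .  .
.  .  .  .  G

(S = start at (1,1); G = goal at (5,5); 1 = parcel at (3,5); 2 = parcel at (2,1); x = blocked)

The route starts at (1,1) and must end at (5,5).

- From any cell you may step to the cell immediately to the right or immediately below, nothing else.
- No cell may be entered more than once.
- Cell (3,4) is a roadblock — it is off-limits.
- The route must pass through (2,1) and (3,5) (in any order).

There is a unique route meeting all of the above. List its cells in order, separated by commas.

Moves only go right or down, so the column and row indices never decrease.
Route from (1,1): down to (2,1), 4× right (reaching (2,5)), 3× down (reaching (5,5)) — 8 moves in all.
Check: all required cells visited.

(1,1), (2,1), (2,2), (2,3), (2,4), (2,5), (3,5), (4,5), (5,5)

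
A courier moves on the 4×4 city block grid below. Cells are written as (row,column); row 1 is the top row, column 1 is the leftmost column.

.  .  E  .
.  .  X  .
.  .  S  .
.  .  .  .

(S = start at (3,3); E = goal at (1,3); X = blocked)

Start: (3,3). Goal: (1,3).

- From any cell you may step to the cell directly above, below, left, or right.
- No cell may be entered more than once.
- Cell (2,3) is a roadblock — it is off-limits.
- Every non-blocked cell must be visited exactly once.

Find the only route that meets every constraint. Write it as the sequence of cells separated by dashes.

(3,3) - (3,2) - (2,2) - (1,2) - (1,1) - (2,1) - (3,1) - (4,1) - (4,2) - (4,3) - (4,4) - (3,4) - (2,4) - (1,4) - (1,3)

Need to visit all 15 open cells exactly once, starting at (3,3) and ending at (1,3).
Route from (3,3): left to (3,2), 2× up (reaching (1,2)), left to (1,1), 3× down (reaching (4,1)), 3× right (reaching (4,4)), 3× up (reaching (1,4)), left to (1,3) — 14 moves in all.
Check: all 15 open cells covered.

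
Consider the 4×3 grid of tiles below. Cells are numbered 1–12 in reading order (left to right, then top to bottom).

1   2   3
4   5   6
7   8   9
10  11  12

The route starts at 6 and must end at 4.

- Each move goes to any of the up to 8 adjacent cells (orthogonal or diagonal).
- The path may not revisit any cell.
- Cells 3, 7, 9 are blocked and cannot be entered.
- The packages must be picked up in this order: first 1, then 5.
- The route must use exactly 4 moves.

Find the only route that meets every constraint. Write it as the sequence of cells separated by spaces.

The waypoints must appear in the order 1, 5, with no cell reused.
Route from 6: up-left 1 to 2, left 1 to 1, down-right 1 to 5, left 1 to 4 — 4 moves in all.
Check: order respected (1 at step 2, 5 at step 3); 4 moves as required.

6 2 1 5 4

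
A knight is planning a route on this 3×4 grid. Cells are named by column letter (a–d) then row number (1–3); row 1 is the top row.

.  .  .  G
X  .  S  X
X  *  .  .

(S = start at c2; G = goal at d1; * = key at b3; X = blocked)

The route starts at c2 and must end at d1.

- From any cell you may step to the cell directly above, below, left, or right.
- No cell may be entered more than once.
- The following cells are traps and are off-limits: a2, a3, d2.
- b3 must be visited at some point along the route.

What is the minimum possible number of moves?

6

Any route passes through b3 somewhere between c2 and d1. Summing Manhattan distances along the two legs (c2 → b3 → d1) gives a lower bound of 2 + 4 = 6 moves.
A route of 6 moves achieves this: c2 → c3 → b3 → b2 → b1 → c1 → d1.
Since 6 matches the lower bound, it is optimal.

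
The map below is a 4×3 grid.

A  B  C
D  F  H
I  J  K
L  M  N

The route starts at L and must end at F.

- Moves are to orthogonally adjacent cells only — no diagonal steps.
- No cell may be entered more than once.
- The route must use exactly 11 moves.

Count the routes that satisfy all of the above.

4

Need simple routes of exactly 11 moves from L to F (Manhattan distance 3, so 4 moves are spent on a detour and 4 undoing it).
Enumerating: L I D A B C H K N M J F | L I J M N K H C B A D F | L M N K H C B A D I J F | L M N K J I D A B C H F.
That gives 4 routes.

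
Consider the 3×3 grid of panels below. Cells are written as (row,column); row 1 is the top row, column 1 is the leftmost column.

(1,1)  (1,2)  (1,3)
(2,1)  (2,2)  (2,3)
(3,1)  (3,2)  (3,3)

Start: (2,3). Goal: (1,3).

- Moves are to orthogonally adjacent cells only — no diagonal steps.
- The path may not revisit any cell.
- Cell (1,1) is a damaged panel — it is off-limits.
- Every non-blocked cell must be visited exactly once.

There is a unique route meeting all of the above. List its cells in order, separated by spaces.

(2,3) (3,3) (3,2) (3,1) (2,1) (2,2) (1,2) (1,3)

Need to visit all 8 open cells exactly once, starting at (2,3) and ending at (1,3).
Cell (2,1) has only two open neighbours ((3,1) and (2,2)), so the path must pass straight through it: one of those is the cell it's entered from and the other is where it exits.
Route from (2,3): down to (3,3), 2× left (reaching (3,1)), up to (2,1), right to (2,2), up to (1,2), right to (1,3) — 7 moves in all.
Check: all 8 open cells covered.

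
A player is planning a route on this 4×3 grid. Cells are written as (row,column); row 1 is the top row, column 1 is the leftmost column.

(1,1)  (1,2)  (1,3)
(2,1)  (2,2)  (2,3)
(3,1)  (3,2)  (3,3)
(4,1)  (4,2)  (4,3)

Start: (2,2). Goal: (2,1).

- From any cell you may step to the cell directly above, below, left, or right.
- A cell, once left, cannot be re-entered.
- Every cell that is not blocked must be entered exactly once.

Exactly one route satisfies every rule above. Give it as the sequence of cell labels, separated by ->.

(2,2) -> (3,2) -> (3,1) -> (4,1) -> (4,2) -> (4,3) -> (3,3) -> (2,3) -> (1,3) -> (1,2) -> (1,1) -> (2,1)

Need to visit all 12 open cells exactly once, starting at (2,2) and ending at (2,1).
Cell (4,3) has only two open neighbours ((3,3) and (4,2)), so the path must pass straight through it: one of those is the cell it's entered from and the other is where it exits.
Route from (2,2): down to (3,2), left to (3,1), down to (4,1), 2× right (reaching (4,3)), 3× up (reaching (1,3)), 2× left (reaching (1,1)), down to (2,1) — 11 moves in all.
Check: all 12 open cells covered.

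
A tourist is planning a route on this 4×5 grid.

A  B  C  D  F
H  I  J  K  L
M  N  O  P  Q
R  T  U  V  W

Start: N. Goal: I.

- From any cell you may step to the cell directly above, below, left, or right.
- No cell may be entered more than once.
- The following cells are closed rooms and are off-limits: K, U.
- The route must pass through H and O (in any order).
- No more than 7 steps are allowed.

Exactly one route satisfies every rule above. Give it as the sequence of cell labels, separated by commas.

N, O, J, C, B, A, H, I

Any route must reach H and O and still end at I within 7 moves, so the order of the required stops is forced.
Route from N: right to O, 2× up (reaching C), 2× left (reaching A), down to H, right to I — 7 moves in all.
Check: all required cells visited; 7 ≤ 7 moves.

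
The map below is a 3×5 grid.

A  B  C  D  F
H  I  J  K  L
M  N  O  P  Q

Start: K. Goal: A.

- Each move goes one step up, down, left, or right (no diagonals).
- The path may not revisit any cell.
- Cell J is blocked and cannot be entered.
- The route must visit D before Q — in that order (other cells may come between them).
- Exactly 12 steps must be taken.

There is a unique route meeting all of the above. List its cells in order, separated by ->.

K -> D -> F -> L -> Q -> P -> O -> N -> M -> H -> I -> B -> A

The waypoints must appear in the order D, Q, with no cell reused.
Route from K: up to D, right to F, 2× down (reaching Q), 4× left (reaching M), up to H, right to I, up to B, left to A — 12 moves in all.
Check: order respected (D at step 1, Q at step 4); 12 moves as required.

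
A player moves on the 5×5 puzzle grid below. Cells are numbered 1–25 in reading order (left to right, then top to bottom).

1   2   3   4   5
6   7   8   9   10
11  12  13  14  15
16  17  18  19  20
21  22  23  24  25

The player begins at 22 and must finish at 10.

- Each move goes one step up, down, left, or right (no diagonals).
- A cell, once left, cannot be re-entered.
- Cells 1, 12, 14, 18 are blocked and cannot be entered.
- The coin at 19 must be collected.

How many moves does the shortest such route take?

6

Any route passes through 19 somewhere between 22 and 10. Summing Manhattan distances along the two legs (22 → 19 → 10) gives a lower bound of 3 + 3 = 6 moves.
A route of 6 moves achieves this: 22 → 23 → 24 → 19 → 20 → 15 → 10.
Since 6 matches the lower bound, it is optimal.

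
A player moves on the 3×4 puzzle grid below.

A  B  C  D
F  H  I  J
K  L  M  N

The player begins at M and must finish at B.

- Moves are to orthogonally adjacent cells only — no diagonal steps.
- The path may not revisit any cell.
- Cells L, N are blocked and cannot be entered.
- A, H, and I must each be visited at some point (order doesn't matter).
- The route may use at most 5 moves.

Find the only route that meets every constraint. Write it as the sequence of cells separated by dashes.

Any route must reach A, H, and I and still end at B within 5 moves, so the order of the required stops is forced.
Route from M: up to I, 2× left (reaching F), up to A, right to B — 5 moves in all.
Check: all required cells visited; 5 ≤ 5 moves.

M - I - H - F - A - B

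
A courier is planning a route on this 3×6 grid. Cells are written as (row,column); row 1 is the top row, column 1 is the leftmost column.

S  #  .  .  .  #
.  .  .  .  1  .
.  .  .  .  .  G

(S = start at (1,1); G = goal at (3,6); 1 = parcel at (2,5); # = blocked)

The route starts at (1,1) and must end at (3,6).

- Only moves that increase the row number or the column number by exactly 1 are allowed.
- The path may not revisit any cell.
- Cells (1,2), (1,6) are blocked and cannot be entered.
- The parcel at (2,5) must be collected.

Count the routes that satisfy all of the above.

A right/down-only route from (1,1) to (3,6) makes exactly 2 down-moves and 5 right-moves in some order.
With no other constraints that would be C(7,2) = 21 routes.
Split at (2,5) and multiply the segment counts (each segment already excludes blocked cells): (1,1)→(2,5): 1; (2,5)→(3,6): 2; product = 2.
That gives 2 routes.

2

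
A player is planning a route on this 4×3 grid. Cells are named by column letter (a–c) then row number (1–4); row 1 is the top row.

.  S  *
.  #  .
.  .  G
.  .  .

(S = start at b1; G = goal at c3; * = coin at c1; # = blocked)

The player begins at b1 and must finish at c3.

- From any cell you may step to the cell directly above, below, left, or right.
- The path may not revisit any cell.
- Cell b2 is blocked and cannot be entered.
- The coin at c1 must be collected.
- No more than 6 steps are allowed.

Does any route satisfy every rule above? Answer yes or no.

yes

One route that works: b1 → c1 → c2 → c3.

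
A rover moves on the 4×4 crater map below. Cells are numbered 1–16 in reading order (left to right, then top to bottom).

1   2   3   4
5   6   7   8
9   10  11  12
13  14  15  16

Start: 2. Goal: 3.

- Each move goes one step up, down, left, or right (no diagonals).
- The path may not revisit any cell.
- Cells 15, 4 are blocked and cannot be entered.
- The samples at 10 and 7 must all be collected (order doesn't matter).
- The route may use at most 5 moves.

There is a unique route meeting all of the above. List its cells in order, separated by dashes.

2 - 6 - 10 - 11 - 7 - 3

Any route must reach 10 and 7 and still end at 3 within 5 moves, so the order of the required stops is forced.
Route from 2: 2× down (reaching 10), right to 11, 2× up (reaching 3) — 5 moves in all.
Check: all required cells visited; 5 ≤ 5 moves.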